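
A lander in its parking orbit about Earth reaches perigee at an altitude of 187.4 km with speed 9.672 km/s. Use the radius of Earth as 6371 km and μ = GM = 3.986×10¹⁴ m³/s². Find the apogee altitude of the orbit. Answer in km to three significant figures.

apogee altitude ≈ 15500 km

r_p = 6371 + 187.4 = 6558.4 km = 6.558×10⁶ m.
Specific energy ε = v²/2 − μ/r = -1.400×10⁷ J/kg, so a = −μ/(2ε) = 1.423×10⁷ m.
The apsides satisfy r_p + r_a = 2a, so the apogee radius is 2a − r_p = 2.191×10⁷ m = 21906 km.
Apogee altitude = 21906 − 6371 = 15535 km.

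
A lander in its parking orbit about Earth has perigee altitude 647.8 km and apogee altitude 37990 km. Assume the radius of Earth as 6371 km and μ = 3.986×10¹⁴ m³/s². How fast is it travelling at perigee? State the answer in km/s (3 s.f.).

v ≈ 9.90 km/s

r_p = 6371 + 647.8 = 7018.8 km = 7.0188×10⁶ m.
r_a = 6371 + 37990 = 44361 km = 4.4361×10⁷ m.
Semi-major axis a = (r_p + r_a)/2 = 25690 km = 2.569×10⁷ m.
Vis-viva: v² = μ(2/r − 1/a) = 3.986×10¹⁴ × (2.849×10⁻⁷ − 3.893×10⁻⁸) = 9.806×10⁷ m²/s².
v = 9903 m/s = 9.903 km/s.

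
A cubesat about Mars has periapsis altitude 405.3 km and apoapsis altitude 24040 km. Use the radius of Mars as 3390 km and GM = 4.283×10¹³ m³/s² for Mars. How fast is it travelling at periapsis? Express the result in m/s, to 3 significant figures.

v ≈ 4450 m/s

r_p = 3390 + 405.3 = 3795.3 km = 3.7953×10⁶ m.
r_a = 3390 + 24040 = 27430 km = 2.7430×10⁷ m.
Semi-major axis a = (r_p + r_a)/2 = 15613 km = 1.561×10⁷ m.
Vis-viva: v² = μ(2/r − 1/a) = 4.283×10¹³ × (5.270×10⁻⁷ − 6.405×10⁻⁸) = 1.983×10⁷ m²/s².
v = 4453 m/s.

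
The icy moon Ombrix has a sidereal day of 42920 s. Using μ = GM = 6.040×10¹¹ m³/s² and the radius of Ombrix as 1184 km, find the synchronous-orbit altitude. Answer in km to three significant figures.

A synchronous orbit has period T, so by Kepler's third law a = (μT²/4π²)^(1/3).
μT²/4π² = 6.040×10¹¹ × (4.292×10⁴)² / 39.48 = 2.818×10¹⁹ m³.
a = 3.043×10⁶ m = 3043.2 km.
Altitude h = a − R = 3043.2 − 1184 = 1859.2 km.

h_sync ≈ 1860 km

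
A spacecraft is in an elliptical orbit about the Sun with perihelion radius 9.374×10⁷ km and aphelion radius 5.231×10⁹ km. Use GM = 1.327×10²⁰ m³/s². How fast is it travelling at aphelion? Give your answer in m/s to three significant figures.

v ≈ 945 m/s

Semi-major axis a = (r_p + r_a)/2 = 2.6624×10⁹ km = 2.662×10¹² m.
Vis-viva: v² = μ(2/r − 1/a) = 1.327×10²⁰ × (3.823×10⁻¹³ − 3.756×10⁻¹³) = 8.932×10⁵ m²/s².
v = 945.1 m/s.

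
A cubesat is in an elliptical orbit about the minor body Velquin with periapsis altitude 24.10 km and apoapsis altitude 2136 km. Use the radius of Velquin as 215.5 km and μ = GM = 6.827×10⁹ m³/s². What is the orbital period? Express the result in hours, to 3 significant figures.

r_p = 215.5 + 24.10 = 239.60 km = 2.3960×10⁵ m.
r_a = 215.5 + 2136 = 2351.5 km = 2.3515×10⁶ m.
Semi-major axis a = (r_p + r_a)/2 = (239.60 + 2351.5)/2 = 1295.5 km = 1.296×10⁶ m.
By Kepler's third law T = 2π√(a³/μ) = 2π × 1.785×10⁴ = 1.121×10⁵ s.
= 31.15 hours.

T ≈ 31.1 hours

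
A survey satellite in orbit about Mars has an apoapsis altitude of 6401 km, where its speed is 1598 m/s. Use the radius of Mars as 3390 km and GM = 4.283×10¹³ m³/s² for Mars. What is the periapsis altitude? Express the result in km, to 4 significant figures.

periapsis altitude ≈ 645.7 km

r_a = 3390 + 6401 = 9791.0 km = 9.791×10⁶ m.
Specific energy ε = v²/2 − μ/r = -3.098×10⁶ J/kg, so a = −μ/(2ε) = 6.913×10⁶ m.
The apsides satisfy r_p + r_a = 2a, so the periapsis radius is 2a − r_a = 4.036×10⁶ m = 4035.7 km.
Periapsis altitude = 4035.7 − 3390 = 645.73 km.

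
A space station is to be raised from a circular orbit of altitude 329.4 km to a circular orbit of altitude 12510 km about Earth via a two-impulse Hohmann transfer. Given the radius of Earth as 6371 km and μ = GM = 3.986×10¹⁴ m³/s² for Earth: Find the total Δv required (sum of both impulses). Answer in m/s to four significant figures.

Δv_total ≈ 2927 m/s

r₁ = 6371 + 329.4 = 6700.4 km = 6.7004×10⁶ m.
r₂ = 6371 + 12510 = 18881 km = 1.8881×10⁷ m.
Transfer ellipse a_t = (r₁ + r₂)/2 = 1.279×10⁷ m.
At r₁: circular v_c1 = √(μ/r₁) = 7713 m/s; transfer-perigee v_p = √[μ(2/r₁ − 1/a_t)] = 9371 m/s.
Δv₁ = v_p − v_c1 = 1658 m/s.
At r₂: circular v_c2 = √(μ/r₂) = 4595 m/s; transfer-apogee v_a = √[μ(2/r₂ − 1/a_t)] = 3326 m/s.
Δv₂ = v_c2 − v_a = 1269 m/s.
Total Δv = Δv₁ + Δv₂ = 2927 m/s.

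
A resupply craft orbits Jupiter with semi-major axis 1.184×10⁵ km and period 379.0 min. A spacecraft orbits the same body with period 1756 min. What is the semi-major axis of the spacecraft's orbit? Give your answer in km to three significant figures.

Kepler's third law: a³ ∝ T², so a₂ = a₁ (T₂/T₁)^(2/3).
T₂/T₁ = 4.633, (T₂/T₁)^(2/3) = 2.779.
a₂ = 1.184×10⁵ × 2.779 = 3.291×10⁵ km.

a₂ ≈ 3.29×10⁵ km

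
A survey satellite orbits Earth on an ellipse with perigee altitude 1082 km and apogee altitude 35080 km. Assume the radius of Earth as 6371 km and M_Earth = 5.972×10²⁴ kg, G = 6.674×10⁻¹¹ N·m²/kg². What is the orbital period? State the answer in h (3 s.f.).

T ≈ 10.6 h

μ = GM = 6.674×10⁻¹¹ × 5.972×10²⁴ = 3.986×10¹⁴ m³/s².
r_p = 6371 + 1082 = 7453.0 km = 7.4530×10⁶ m.
r_a = 6371 + 35080 = 41451 km = 4.1451×10⁷ m.
Semi-major axis a = (r_p + r_a)/2 = (7453.0 + 41451)/2 = 24452 km = 2.445×10⁷ m.
By Kepler's third law T = 2π√(a³/μ) = 2π × 6.056×10³ = 3.805×10⁴ s.
= 10.57 h.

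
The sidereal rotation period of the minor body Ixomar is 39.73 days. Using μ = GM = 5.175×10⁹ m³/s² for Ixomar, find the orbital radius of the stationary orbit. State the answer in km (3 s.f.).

r_sync ≈ 11600 km

T = 39.73 days = 3.433×10⁶ s.
A synchronous orbit has period T, so by Kepler's third law a = (μT²/4π²)^(1/3).
μT²/4π² = 5.175×10⁹ × (3.433×10⁶)² / 39.48 = 1.545×10²¹ m³.
a = 1.156×10⁷ m = 11559 km.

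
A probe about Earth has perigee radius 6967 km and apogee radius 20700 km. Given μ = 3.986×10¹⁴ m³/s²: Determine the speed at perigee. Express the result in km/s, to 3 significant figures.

Semi-major axis a = (r_p + r_a)/2 = 13834 km = 1.383×10⁷ m.
Vis-viva: v² = μ(2/r − 1/a) = 3.986×10¹⁴ × (2.871×10⁻⁷ − 7.229×10⁻⁸) = 8.561×10⁷ m²/s².
v = 9253 m/s = 9.253 km/s.

v ≈ 9.25 km/s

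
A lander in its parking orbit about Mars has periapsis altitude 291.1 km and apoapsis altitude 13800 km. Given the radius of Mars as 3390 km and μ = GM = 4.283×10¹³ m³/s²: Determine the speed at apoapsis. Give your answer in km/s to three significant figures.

r_p = 3390 + 291.1 = 3681.1 km = 3.6811×10⁶ m.
r_a = 3390 + 13800 = 17190 km = 1.7190×10⁷ m.
Semi-major axis a = (r_p + r_a)/2 = 10436 km = 1.044×10⁷ m.
Vis-viva: v² = μ(2/r − 1/a) = 4.283×10¹³ × (1.163×10⁻⁷ − 9.583×10⁻⁸) = 8.789×10⁵ m²/s².
v = 937.5 m/s = 0.9375 km/s.

v ≈ 0.937 km/s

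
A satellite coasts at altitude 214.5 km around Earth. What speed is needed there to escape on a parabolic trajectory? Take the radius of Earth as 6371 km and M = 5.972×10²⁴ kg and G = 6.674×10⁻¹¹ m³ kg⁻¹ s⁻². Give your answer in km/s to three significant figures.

μ = GM = 6.674×10⁻¹¹ × 5.972×10²⁴ = 3.986×10¹⁴ m³/s².
r = 6371 + 214.5 = 6585.5 km = 6.5855×10⁶ m.
Escape speed v_esc = √(2μ/r) = √(2 × 3.986×10¹⁴ / 6.586×10⁶) = √(1.210×10⁸) = 11000 m/s.
= 11.00 km/s.

v_esc ≈ 11.0 km/s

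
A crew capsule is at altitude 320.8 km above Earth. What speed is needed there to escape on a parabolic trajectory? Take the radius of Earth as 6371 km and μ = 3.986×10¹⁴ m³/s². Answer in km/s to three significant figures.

v_esc ≈ 10.9 km/s

r = 6371 + 320.8 = 6691.8 km = 6.6918×10⁶ m.
Escape speed v_esc = √(2μ/r) = √(2 × 3.986×10¹⁴ / 6.692×10⁶) = √(1.191×10⁸) = 10910 m/s.
= 10.91 km/s.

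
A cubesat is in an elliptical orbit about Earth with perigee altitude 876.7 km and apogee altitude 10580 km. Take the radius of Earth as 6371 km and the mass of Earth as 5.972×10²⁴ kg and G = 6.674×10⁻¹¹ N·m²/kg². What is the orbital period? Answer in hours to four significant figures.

T ≈ 3.679 hours

μ = GM = 6.674×10⁻¹¹ × 5.972×10²⁴ = 3.986×10¹⁴ m³/s².
r_p = 6371 + 876.7 = 7247.7 km = 7.2477×10⁶ m.
r_a = 6371 + 10580 = 16951 km = 1.6951×10⁷ m.
Semi-major axis a = (r_p + r_a)/2 = (7247.7 + 16951)/2 = 12099 km = 1.210×10⁷ m.
By Kepler's third law T = 2π√(a³/μ) = 2π × 2.108×10³ = 1.325×10⁴ s.
= 3.679 hours.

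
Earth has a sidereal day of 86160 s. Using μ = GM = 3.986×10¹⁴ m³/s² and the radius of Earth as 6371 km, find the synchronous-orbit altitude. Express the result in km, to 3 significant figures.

h_sync ≈ 35800 km

A synchronous orbit has period T, so by Kepler's third law a = (μT²/4π²)^(1/3).
μT²/4π² = 3.986×10¹⁴ × (8.616×10⁴)² / 39.48 = 7.495×10²² m³.
a = 4.216×10⁷ m = 42163 km.
Altitude h = a − R = 42163 − 6371 = 35792 km.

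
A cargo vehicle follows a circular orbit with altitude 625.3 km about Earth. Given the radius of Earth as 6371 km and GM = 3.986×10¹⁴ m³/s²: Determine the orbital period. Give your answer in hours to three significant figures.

r = 6371 + 625.3 = 6996.3 km = 6.9963×10⁶ m.
Kepler's third law: T = 2π√(r³/μ) = 2π√((6.996×10⁶)³ / 3.986×10¹⁴).
r³/μ = 8.591×10⁵ s², so T = 2π × 9.269×10² = 5.824×10³ s.
Converting: 5.824×10³ s ÷ 3600 = 1.618 hours.

T ≈ 1.62 hours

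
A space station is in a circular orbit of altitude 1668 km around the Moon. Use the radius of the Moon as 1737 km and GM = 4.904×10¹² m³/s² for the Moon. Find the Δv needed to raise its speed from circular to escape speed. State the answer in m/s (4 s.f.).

Δv ≈ 497.1 m/s

r = 1737 + 1668 = 3405.0 km = 3.4050×10⁶ m.
Circular speed v_c = √(μ/r) = 1200 m/s.
Escape speed v_esc = √(2μ/r) = √2 × v_c = 1697 m/s.
Δv = v_esc − v_c = 497.1 m/s.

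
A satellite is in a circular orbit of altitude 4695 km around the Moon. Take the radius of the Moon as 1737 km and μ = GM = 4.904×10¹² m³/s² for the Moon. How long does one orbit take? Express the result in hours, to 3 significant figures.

r = 1737 + 4695 = 6432.0 km = 6.4320×10⁶ m.
Kepler's third law: T = 2π√(r³/μ) = 2π√((6.432×10⁶)³ / 4.904×10¹²).
r³/μ = 5.426×10⁷ s², so T = 2π × 7.366×10³ = 4.628×10⁴ s.
Converting: 4.628×10⁴ s ÷ 3600 = 12.86 hours.

T ≈ 12.9 hours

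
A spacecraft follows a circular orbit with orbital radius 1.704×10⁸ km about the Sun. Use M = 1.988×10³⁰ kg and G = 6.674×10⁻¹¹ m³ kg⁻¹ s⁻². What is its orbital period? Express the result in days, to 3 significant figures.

T ≈ 444 days

μ = GM = 6.674×10⁻¹¹ × 1.988×10³⁰ = 1.327×10²⁰ m³/s².
r = 1.704×10⁸ km = 1.704×10¹¹ m.
Kepler's third law: T = 2π√(r³/μ) = 2π√((1.704×10¹¹)³ / 1.327×10²⁰).
r³/μ = 3.729×10¹³ s², so T = 2π × 6.107×10⁶ = 3.837×10⁷ s.
Converting: 3.837×10⁷ s ÷ 86400 = 444.1 days.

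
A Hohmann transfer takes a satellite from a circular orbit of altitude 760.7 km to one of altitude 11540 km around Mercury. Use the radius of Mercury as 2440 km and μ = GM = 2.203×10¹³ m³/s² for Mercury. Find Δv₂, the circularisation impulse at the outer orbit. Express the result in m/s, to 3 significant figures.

Δv ≈ 489 m/s

r₁ = 2440 + 760.7 = 3200.7 km = 3.2007×10⁶ m.
r₂ = 2440 + 11540 = 13980 km = 1.3980×10⁷ m.
Transfer ellipse a_t = (r₁ + r₂)/2 = 8.590×10⁶ m.
At r₁: circular v_c1 = √(μ/r₁) = 2624 m/s; transfer-periherm v_p = √[μ(2/r₁ − 1/a_t)] = 3347 m/s.
At r₂: circular v_c2 = √(μ/r₂) = 1255 m/s; transfer-apoherm v_a = √[μ(2/r₂ − 1/a_t)] = 766.3 m/s.
Δv₂ = v_c2 − v_a = 489.1 m/s.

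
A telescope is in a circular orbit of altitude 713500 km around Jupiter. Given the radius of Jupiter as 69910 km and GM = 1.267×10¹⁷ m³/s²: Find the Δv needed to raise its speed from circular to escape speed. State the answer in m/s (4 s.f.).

Δv ≈ 5268 m/s

r = 69910 + 713500 = 783410 km = 7.8341×10⁸ m.
Circular speed v_c = √(μ/r) = 12720 m/s.
Escape speed v_esc = √(2μ/r) = √2 × v_c = 17980 m/s.
Δv = v_esc − v_c = 5268 m/s.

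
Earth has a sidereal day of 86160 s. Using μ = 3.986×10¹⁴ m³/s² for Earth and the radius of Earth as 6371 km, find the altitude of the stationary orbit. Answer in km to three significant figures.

A synchronous orbit has period T, so by Kepler's third law a = (μT²/4π²)^(1/3).
μT²/4π² = 3.986×10¹⁴ × (8.616×10⁴)² / 39.48 = 7.495×10²² m³.
a = 4.216×10⁷ m = 42163 km.
Altitude h = a − R = 42163 − 6371 = 35792 km.

h_sync ≈ 35800 km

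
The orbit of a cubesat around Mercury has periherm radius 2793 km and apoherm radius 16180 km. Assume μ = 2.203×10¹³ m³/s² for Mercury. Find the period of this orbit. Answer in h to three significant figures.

T ≈ 10.9 h

Semi-major axis a = (r_p + r_a)/2 = (2793.0 + 16180)/2 = 9486.5 km = 9.486×10⁶ m.
By Kepler's third law T = 2π√(a³/μ) = 2π × 6.225×10³ = 3.911×10⁴ s.
= 10.86 h.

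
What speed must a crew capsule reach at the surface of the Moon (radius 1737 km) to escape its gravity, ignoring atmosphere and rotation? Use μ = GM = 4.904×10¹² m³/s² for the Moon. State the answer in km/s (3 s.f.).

r = R = 1.737×10⁶ m.
Escape speed v_esc = √(2μ/r) = √(2 × 4.904×10¹² / 1.737×10⁶) = √(5.647×10⁶) = 2376 m/s.
= 2.376 km/s.

v_esc ≈ 2.38 km/s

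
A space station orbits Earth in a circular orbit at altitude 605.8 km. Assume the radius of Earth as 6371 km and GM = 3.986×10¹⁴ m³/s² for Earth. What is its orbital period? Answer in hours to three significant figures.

r = 6371 + 605.8 = 6976.8 km = 6.9768×10⁶ m.
Kepler's third law: T = 2π√(r³/μ) = 2π√((6.977×10⁶)³ / 3.986×10¹⁴).
r³/μ = 8.520×10⁵ s², so T = 2π × 9.230×10² = 5.800×10³ s.
Converting: 5.800×10³ s ÷ 3600 = 1.611 hours.

T ≈ 1.61 hours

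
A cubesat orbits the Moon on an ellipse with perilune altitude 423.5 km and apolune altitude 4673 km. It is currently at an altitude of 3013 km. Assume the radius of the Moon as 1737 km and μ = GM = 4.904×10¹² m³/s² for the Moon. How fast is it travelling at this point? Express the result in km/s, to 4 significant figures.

r_p = 1737 + 423.5 = 2160.5 km = 2.1605×10⁶ m.
r_a = 1737 + 4673 = 6410.0 km = 6.4100×10⁶ m.
r = 1737 + 3013 = 4750.0 km = 4.750×10⁶ m.
Semi-major axis a = (r_p + r_a)/2 = 4285.2 km = 4.285×10⁶ m.
Vis-viva: v² = μ(2/r − 1/a) = 4.904×10¹² × (4.211×10⁻⁷ − 2.334×10⁻⁷) = 9.205×10⁵ m²/s².
v = 959.4 m/s = 0.9594 km/s.

v ≈ 0.9594 km/s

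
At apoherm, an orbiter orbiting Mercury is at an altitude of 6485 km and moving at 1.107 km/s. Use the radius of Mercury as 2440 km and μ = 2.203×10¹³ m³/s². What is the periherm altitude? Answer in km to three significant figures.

r_a = 2440 + 6485 = 8925.0 km = 8.925×10⁶ m.
Specific energy ε = v²/2 − μ/r = -1.856×10⁶ J/kg, so a = −μ/(2ε) = 5.936×10⁶ m.
The apsides satisfy r_p + r_a = 2a, so the periherm radius is 2a − r_a = 2.947×10⁶ m = 2947.0 km.
Periherm altitude = 2947.0 − 2440 = 507.02 km.

periherm altitude ≈ 507 km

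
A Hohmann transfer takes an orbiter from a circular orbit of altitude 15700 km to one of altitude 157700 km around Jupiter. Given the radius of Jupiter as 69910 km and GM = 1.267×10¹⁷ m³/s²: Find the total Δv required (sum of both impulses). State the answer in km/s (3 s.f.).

Δv_total ≈ 14.1 km/s

r₁ = 69910 + 15700 = 85610 km = 8.5610×10⁷ m.
r₂ = 69910 + 157700 = 227610 km = 2.2761×10⁸ m.
Transfer ellipse a_t = (r₁ + r₂)/2 = 1.566×10⁸ m.
At r₁: circular v_c1 = √(μ/r₁) = 38470 m/s; transfer-perijove v_p = √[μ(2/r₁ − 1/a_t)] = 46380 m/s.
Δv₁ = v_p − v_c1 = 7908 m/s.
At r₂: circular v_c2 = √(μ/r₂) = 23590 m/s; transfer-apojove v_a = √[μ(2/r₂ − 1/a_t)] = 17440 m/s.
Δv₂ = v_c2 − v_a = 6150 m/s.
Total Δv = Δv₁ + Δv₂ = 14060 m/s = 14.06 km/s.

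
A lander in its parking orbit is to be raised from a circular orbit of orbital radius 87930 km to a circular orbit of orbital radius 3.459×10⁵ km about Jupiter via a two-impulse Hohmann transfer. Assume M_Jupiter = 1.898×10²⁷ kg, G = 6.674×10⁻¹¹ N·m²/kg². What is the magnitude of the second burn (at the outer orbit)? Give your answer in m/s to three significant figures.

μ = GM = 6.674×10⁻¹¹ × 1.898×10²⁷ = 1.267×10¹⁷ m³/s².
r₁ = 87930 km = 8.793×10⁷ m.
r₂ = 3.459×10⁵ km = 3.459×10⁸ m.
Transfer ellipse a_t = (r₁ + r₂)/2 = 2.169×10⁸ m.
At r₁: circular v_c1 = √(μ/r₁) = 37960 m/s; transfer-perijove v_p = √[μ(2/r₁ − 1/a_t)] = 47930 m/s.
At r₂: circular v_c2 = √(μ/r₂) = 19140 m/s; transfer-apojove v_a = √[μ(2/r₂ − 1/a_t)] = 12180 m/s.
Δv₂ = v_c2 − v_a = 6953 m/s.

Δv ≈ 6950 m/s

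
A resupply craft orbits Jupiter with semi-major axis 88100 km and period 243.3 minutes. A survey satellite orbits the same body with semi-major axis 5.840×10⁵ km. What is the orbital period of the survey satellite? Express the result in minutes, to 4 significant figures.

T₂ ≈ 4152 minutes

Kepler's third law: T² ∝ a³, so T₂ = T₁ (a₂/a₁)^(3/2).
a₂/a₁ = 6.629, (a₂/a₁)^(3/2) = 17.07.
T₂ = 243.3 × 17.07 = 4152 minutes.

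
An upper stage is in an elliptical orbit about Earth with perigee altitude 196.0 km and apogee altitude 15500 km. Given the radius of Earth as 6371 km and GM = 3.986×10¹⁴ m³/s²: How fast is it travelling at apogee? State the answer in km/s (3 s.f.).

r_p = 6371 + 196.0 = 6567.0 km = 6.5670×10⁶ m.
r_a = 6371 + 15500 = 21871 km = 2.1871×10⁷ m.
Semi-major axis a = (r_p + r_a)/2 = 14219 km = 1.422×10⁷ m.
Vis-viva: v² = μ(2/r − 1/a) = 3.986×10¹⁴ × (9.145×10⁻⁸ − 7.033×10⁻⁸) = 8.417×10⁶ m²/s².
v = 2901 m/s = 2.901 km/s.

v ≈ 2.90 km/s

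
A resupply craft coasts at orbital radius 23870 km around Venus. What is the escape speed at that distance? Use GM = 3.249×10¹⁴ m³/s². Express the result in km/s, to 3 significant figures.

r = 23870 km = 2.387×10⁷ m.
Escape speed v_esc = √(2μ/r) = √(2 × 3.249×10¹⁴ / 2.387×10⁷) = √(2.722×10⁷) = 5218 m/s.
= 5.218 km/s.

v_esc ≈ 5.22 km/s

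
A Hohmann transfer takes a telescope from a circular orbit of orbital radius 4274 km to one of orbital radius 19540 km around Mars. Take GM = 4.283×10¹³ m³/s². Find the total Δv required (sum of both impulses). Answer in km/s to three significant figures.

r₁ = 4274 km = 4.274×10⁶ m.
r₂ = 19540 km = 1.954×10⁷ m.
Transfer ellipse a_t = (r₁ + r₂)/2 = 1.191×10⁷ m.
At r₁: circular v_c1 = √(μ/r₁) = 3166 m/s; transfer-periapsis v_p = √[μ(2/r₁ − 1/a_t)] = 4055 m/s.
Δv₁ = v_p − v_c1 = 889.6 m/s.
At r₂: circular v_c2 = √(μ/r₂) = 1481 m/s; transfer-apoapsis v_a = √[μ(2/r₂ − 1/a_t)] = 887.0 m/s.
Δv₂ = v_c2 − v_a = 593.5 m/s.
Total Δv = Δv₁ + Δv₂ = 1483 m/s = 1.483 km/s.

Δv_total ≈ 1.48 km/s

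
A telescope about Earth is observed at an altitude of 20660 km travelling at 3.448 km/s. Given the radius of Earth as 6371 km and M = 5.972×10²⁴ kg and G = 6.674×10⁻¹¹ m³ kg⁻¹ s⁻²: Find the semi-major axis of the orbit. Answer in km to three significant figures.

a ≈ 22600 km

μ = GM = 6.674×10⁻¹¹ × 5.972×10²⁴ = 3.986×10¹⁴ m³/s².
r = 6371 + 20660 = 27031 km = 2.703×10⁷ m.
Vis-viva rearranged: 1/a = 2/r − v²/μ = 7.399×10⁻⁸ − 2.983×10⁻⁸ = 4.416×10⁻⁸ m⁻¹.
a = 2.264×10⁷ m = 22645 km.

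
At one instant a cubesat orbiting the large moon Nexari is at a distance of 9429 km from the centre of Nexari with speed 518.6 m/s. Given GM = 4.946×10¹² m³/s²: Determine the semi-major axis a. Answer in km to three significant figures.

a ≈ 6340 km

r = 9.429×10⁶ m.
Specific orbital energy ε = v²/2 − μ/r = (518.6)²/2 − 4.946×10¹²/9.429×10⁶ = -3.901×10⁵ J/kg.
Since ε = −μ/(2a), a = −μ/(2ε) = 6.340×10⁶ m = 6339.7 km.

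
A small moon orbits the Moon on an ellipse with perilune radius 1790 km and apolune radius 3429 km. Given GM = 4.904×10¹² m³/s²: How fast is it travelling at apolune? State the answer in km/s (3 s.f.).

v ≈ 0.99 km/s

Semi-major axis a = (r_p + r_a)/2 = 2609.5 km = 2.610×10⁶ m.
Vis-viva: v² = μ(2/r − 1/a) = 4.904×10¹² × (5.833×10⁻⁷ − 3.832×10⁻⁷) = 9.810×10⁵ m²/s².
v = 990.5 m/s = 0.9905 km/s.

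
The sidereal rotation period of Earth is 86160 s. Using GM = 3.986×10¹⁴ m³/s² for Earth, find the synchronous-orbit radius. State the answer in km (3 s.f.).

A synchronous orbit has period T, so by Kepler's third law a = (μT²/4π²)^(1/3).
μT²/4π² = 3.986×10¹⁴ × (8.616×10⁴)² / 39.48 = 7.495×10²² m³.
a = 4.216×10⁷ m = 42163 km.

r_sync ≈ 42200 km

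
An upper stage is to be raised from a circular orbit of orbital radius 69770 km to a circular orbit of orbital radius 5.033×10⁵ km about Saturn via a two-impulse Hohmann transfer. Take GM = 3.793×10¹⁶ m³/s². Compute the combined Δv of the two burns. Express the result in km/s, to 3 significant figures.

Δv_total ≈ 12.0 km/s

r₁ = 69770 km = 6.977×10⁷ m.
r₂ = 5.033×10⁵ km = 5.033×10⁸ m.
Transfer ellipse a_t = (r₁ + r₂)/2 = 2.865×10⁸ m.
At r₁: circular v_c1 = √(μ/r₁) = 23320 m/s; transfer-perikrone v_p = √[μ(2/r₁ − 1/a_t)] = 30900 m/s.
Δv₁ = v_p − v_c1 = 7585 m/s.
At r₂: circular v_c2 = √(μ/r₂) = 8681 m/s; transfer-apokrone v_a = √[μ(2/r₂ − 1/a_t)] = 4284 m/s.
Δv₂ = v_c2 − v_a = 4397 m/s.
Total Δv = Δv₁ + Δv₂ = 11980 m/s = 11.98 km/s.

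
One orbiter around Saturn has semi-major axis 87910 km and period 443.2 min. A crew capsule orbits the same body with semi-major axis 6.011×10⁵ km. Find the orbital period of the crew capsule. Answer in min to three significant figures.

Kepler's third law: T² ∝ a³, so T₂ = T₁ (a₂/a₁)^(3/2).
a₂/a₁ = 6.838, (a₂/a₁)^(3/2) = 17.88.
T₂ = 443.2 × 17.88 = 7924 min.

T₂ ≈ 7920 min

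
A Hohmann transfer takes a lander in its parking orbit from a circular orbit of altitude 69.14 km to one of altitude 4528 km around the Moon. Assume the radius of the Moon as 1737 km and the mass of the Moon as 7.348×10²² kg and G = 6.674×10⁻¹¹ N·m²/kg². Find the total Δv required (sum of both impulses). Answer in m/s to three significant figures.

μ = GM = 6.674×10⁻¹¹ × 7.348×10²² = 4.904×10¹² m³/s².
r₁ = 1737 + 69.14 = 1806.1 km = 1.8061×10⁶ m.
r₂ = 1737 + 4528 = 6265.0 km = 6.2650×10⁶ m.
Transfer ellipse a_t = (r₁ + r₂)/2 = 4.036×10⁶ m.
At r₁: circular v_c1 = √(μ/r₁) = 1648 m/s; transfer-perilune v_p = √[μ(2/r₁ − 1/a_t)] = 2053 m/s.
Δv₁ = v_p − v_c1 = 405.3 m/s.
At r₂: circular v_c2 = √(μ/r₂) = 884.7 m/s; transfer-apolune v_a = √[μ(2/r₂ − 1/a_t)] = 591.9 m/s.
Δv₂ = v_c2 − v_a = 292.9 m/s.
Total Δv = Δv₁ + Δv₂ = 698.2 m/s.

Δv_total ≈ 698 m/s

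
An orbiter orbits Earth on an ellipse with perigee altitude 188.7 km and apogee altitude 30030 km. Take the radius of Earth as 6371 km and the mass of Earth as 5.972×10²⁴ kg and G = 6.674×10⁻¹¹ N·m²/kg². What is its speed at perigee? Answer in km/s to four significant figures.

v ≈ 10.15 km/s

μ = GM = 6.674×10⁻¹¹ × 5.972×10²⁴ = 3.986×10¹⁴ m³/s².
r_p = 6371 + 188.7 = 6559.7 km = 6.5597×10⁶ m.
r_a = 6371 + 30030 = 36401 km = 3.6401×10⁷ m.
Semi-major axis a = (r_p + r_a)/2 = 21480 km = 2.148×10⁷ m.
Vis-viva: v² = μ(2/r − 1/a) = 3.986×10¹⁴ × (3.049×10⁻⁷ − 4.655×10⁻⁸) = 1.030×10⁸ m²/s².
v = 10150 m/s = 10.15 km/s.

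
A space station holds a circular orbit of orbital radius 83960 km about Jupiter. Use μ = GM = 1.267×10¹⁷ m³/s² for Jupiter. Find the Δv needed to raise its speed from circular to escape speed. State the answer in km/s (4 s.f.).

Δv ≈ 16.09 km/s

r = 83960 km = 8.396×10⁷ m.
Circular speed v_c = √(μ/r) = 38850 m/s.
Escape speed v_esc = √(2μ/r) = √2 × v_c = 54940 m/s.
Δv = v_esc − v_c = 16090 m/s = 16.09 km/s.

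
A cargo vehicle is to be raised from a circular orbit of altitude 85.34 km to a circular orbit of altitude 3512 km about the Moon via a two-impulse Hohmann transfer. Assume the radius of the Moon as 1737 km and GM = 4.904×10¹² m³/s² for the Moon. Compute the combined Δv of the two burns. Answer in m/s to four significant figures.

Δv_total ≈ 631.0 m/s

r₁ = 1737 + 85.34 = 1822.3 km = 1.8223×10⁶ m.
r₂ = 1737 + 3512 = 5249.0 km = 5.2490×10⁶ m.
Transfer ellipse a_t = (r₁ + r₂)/2 = 3.536×10⁶ m.
At r₁: circular v_c1 = √(μ/r₁) = 1640 m/s; transfer-perilune v_p = √[μ(2/r₁ − 1/a_t)] = 1999 m/s.
Δv₁ = v_p − v_c1 = 358.3 m/s.
At r₂: circular v_c2 = √(μ/r₂) = 966.6 m/s; transfer-apolune v_a = √[μ(2/r₂ − 1/a_t)] = 693.9 m/s.
Δv₂ = v_c2 − v_a = 272.6 m/s.
Total Δv = Δv₁ + Δv₂ = 631.0 m/s.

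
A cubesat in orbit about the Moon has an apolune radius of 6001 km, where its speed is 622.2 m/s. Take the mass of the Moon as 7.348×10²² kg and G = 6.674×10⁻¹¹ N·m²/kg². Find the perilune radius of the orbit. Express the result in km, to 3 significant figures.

μ = GM = 6.674×10⁻¹¹ × 7.348×10²² = 4.904×10¹² m³/s².
r_a = 6.001×10⁶ m.
Specific energy ε = v²/2 − μ/r = -6.236×10⁵ J/kg, so a = −μ/(2ε) = 3.932×10⁶ m.
The apsides satisfy r_p + r_a = 2a, so the perilune radius is 2a − r_a = 1.863×10⁶ m = 1862.6 km.

perilune radius ≈ 1860 km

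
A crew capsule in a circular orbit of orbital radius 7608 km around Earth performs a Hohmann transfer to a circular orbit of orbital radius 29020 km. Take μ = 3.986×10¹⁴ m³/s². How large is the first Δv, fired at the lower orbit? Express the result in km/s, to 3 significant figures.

Δv ≈ 1.87 km/s

r₁ = 7608 km = 7.608×10⁶ m.
r₂ = 29020 km = 2.902×10⁷ m.
Transfer ellipse a_t = (r₁ + r₂)/2 = 1.831×10⁷ m.
At r₁: circular v_c1 = √(μ/r₁) = 7238 m/s; transfer-perigee v_p = √[μ(2/r₁ − 1/a_t)] = 9112 m/s.
Δv₁ = v_p − v_c1 = 1873 m/s.
= 1.873 km/s.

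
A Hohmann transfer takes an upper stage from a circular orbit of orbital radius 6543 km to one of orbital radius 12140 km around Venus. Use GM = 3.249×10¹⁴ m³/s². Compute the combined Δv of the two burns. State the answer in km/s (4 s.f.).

r₁ = 6543 km = 6.543×10⁶ m.
r₂ = 12140 km = 1.214×10⁷ m.
Transfer ellipse a_t = (r₁ + r₂)/2 = 9.342×10⁶ m.
At r₁: circular v_c1 = √(μ/r₁) = 7047 m/s; transfer-periapsis v_p = √[μ(2/r₁ − 1/a_t)] = 8033 m/s.
Δv₁ = v_p − v_c1 = 986.5 m/s.
At r₂: circular v_c2 = √(μ/r₂) = 5173 m/s; transfer-apoapsis v_a = √[μ(2/r₂ − 1/a_t)] = 4330 m/s.
Δv₂ = v_c2 − v_a = 843.7 m/s.
Total Δv = Δv₁ + Δv₂ = 1830 m/s = 1.830 km/s.

Δv_total ≈ 1.830 km/s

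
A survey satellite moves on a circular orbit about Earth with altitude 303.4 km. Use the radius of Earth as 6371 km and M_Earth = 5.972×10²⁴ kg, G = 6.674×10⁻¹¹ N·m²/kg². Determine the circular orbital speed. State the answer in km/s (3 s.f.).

v ≈ 7.73 km/s

μ = GM = 6.674×10⁻¹¹ × 5.972×10²⁴ = 3.986×10¹⁴ m³/s².
r = 6371 + 303.4 = 6674.4 km = 6.6744×10⁶ m.
For a circular orbit v = √(μ/r) = √(3.986×10¹⁴ / 6.674×10⁶) = √(5.972×10⁷) = 7728 m/s.
That is 7.728 km/s.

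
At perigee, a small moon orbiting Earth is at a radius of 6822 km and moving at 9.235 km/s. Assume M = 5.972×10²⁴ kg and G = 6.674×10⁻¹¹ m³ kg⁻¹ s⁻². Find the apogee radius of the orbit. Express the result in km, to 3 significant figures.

μ = GM = 6.674×10⁻¹¹ × 5.972×10²⁴ = 3.986×10¹⁴ m³/s².
r_p = 6.822×10⁶ m.
Specific energy ε = v²/2 − μ/r = -1.578×10⁷ J/kg, so a = −μ/(2ε) = 1.263×10⁷ m.
The apsides satisfy r_p + r_a = 2a, so the apogee radius is 2a − r_p = 1.843×10⁷ m = 18433 km.

apogee radius ≈ 18400 km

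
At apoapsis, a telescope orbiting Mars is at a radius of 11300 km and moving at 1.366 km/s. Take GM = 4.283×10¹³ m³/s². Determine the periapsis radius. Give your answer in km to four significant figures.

periapsis radius ≈ 3690 km

r_a = 1.130×10⁷ m.
Specific energy ε = v²/2 − μ/r = -2.857×10⁶ J/kg, so a = −μ/(2ε) = 7.495×10⁶ m.
The apsides satisfy r_p + r_a = 2a, so the periapsis radius is 2a − r_a = 3.690×10⁶ m = 3689.7 km.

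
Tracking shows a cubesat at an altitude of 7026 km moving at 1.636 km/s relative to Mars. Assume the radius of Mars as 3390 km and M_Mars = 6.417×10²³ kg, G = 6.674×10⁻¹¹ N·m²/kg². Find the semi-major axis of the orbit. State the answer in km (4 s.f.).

μ = GM = 6.674×10⁻¹¹ × 6.417×10²³ = 4.283×10¹³ m³/s².
r = 3390 + 7026 = 10416 km = 1.042×10⁷ m.
Specific orbital energy ε = v²/2 − μ/r = (1636)²/2 − 4.283×10¹³/1.042×10⁷ = -2.773×10⁶ J/kg.
Since ε = −μ/(2a), a = −μ/(2ε) = 7.721×10⁶ m = 7721.0 km.

a ≈ 7721 km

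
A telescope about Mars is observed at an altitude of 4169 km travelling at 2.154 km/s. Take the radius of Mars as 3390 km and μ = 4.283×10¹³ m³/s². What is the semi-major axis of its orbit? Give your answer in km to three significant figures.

a ≈ 6400 km

r = 3390 + 4169 = 7559.0 km = 7.559×10⁶ m.
Vis-viva rearranged: 1/a = 2/r − v²/μ = 2.646×10⁻⁷ − 1.083×10⁻⁷ = 1.563×10⁻⁷ m⁻¹.
a = 6.400×10⁶ m = 6399.7 km.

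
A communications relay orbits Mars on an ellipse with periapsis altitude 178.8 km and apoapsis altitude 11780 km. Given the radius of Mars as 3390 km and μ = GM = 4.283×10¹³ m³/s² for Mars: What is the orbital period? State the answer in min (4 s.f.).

r_p = 3390 + 178.8 = 3568.8 km = 3.5688×10⁶ m.
r_a = 3390 + 11780 = 15170 km = 1.5170×10⁷ m.
Semi-major axis a = (r_p + r_a)/2 = (3568.8 + 15170)/2 = 9369.4 km = 9.369×10⁶ m.
By Kepler's third law T = 2π√(a³/μ) = 2π × 4.382×10³ = 2.753×10⁴ s.
= 458.9 min.

T ≈ 458.9 min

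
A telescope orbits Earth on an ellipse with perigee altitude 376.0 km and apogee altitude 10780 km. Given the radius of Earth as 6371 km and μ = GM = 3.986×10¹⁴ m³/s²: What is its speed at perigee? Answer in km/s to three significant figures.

v ≈ 9.21 km/s

r_p = 6371 + 376.0 = 6747.0 km = 6.7470×10⁶ m.
r_a = 6371 + 10780 = 17151 km = 1.7151×10⁷ m.
Semi-major axis a = (r_p + r_a)/2 = 11949 km = 1.195×10⁷ m.
Vis-viva: v² = μ(2/r − 1/a) = 3.986×10¹⁴ × (2.964×10⁻⁷ − 8.369×10⁻⁸) = 8.480×10⁷ m²/s².
v = 9209 m/s = 9.209 km/s.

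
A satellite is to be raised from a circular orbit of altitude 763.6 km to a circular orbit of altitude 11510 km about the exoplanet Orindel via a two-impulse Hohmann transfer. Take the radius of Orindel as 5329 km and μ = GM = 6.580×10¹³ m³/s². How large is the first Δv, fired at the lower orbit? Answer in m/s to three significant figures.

Δv ≈ 696 m/s

r₁ = 5329 + 763.6 = 6092.6 km = 6.0926×10⁶ m.
r₂ = 5329 + 11510 = 16839 km = 1.6839×10⁷ m.
Transfer ellipse a_t = (r₁ + r₂)/2 = 1.147×10⁷ m.
At r₁: circular v_c1 = √(μ/r₁) = 3286 m/s; transfer-periapsis v_p = √[μ(2/r₁ − 1/a_t)] = 3983 m/s.
Δv₁ = v_p − v_c1 = 696.3 m/s.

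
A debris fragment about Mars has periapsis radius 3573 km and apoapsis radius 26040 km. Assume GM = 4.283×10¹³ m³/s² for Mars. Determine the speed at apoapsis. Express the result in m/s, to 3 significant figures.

Semi-major axis a = (r_p + r_a)/2 = 14806 km = 1.481×10⁷ m.
Vis-viva: v² = μ(2/r − 1/a) = 4.283×10¹³ × (7.680×10⁻⁸ − 6.754×10⁻⁸) = 3.969×10⁵ m²/s².
v = 630.0 m/s.

v ≈ 630 m/s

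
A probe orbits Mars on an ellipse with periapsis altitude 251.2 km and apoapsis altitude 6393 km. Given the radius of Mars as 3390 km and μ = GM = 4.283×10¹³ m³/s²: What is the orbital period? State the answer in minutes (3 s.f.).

r_p = 3390 + 251.2 = 3641.2 km = 3.6412×10⁶ m.
r_a = 3390 + 6393 = 9783.0 km = 9.7830×10⁶ m.
Semi-major axis a = (r_p + r_a)/2 = (3641.2 + 9783.0)/2 = 6712.1 km = 6.712×10⁶ m.
By Kepler's third law T = 2π√(a³/μ) = 2π × 2.657×10³ = 1.670×10⁴ s.
= 278.3 minutes.

T ≈ 278 minutes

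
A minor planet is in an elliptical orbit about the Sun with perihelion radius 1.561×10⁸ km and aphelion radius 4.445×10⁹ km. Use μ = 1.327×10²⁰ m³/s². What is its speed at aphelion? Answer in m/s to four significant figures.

v ≈ 1423 m/s

Semi-major axis a = (r_p + r_a)/2 = 2.3006×10⁹ km = 2.301×10¹² m.
Vis-viva: v² = μ(2/r − 1/a) = 1.327×10²⁰ × (4.499×10⁻¹³ − 4.347×10⁻¹³) = 2.026×10⁶ m²/s².
v = 1423 m/s.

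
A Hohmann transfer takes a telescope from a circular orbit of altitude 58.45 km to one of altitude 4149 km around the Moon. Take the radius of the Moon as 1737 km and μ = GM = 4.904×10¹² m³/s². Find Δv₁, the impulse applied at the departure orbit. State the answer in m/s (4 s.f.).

r₁ = 1737 + 58.45 = 1795.5 km = 1.7954×10⁶ m.
r₂ = 1737 + 4149 = 5886.0 km = 5.8860×10⁶ m.
Transfer ellipse a_t = (r₁ + r₂)/2 = 3.841×10⁶ m.
At r₁: circular v_c1 = √(μ/r₁) = 1653 m/s; transfer-perilune v_p = √[μ(2/r₁ − 1/a_t)] = 2046 m/s.
Δv₁ = v_p − v_c1 = 393.3 m/s.

Δv ≈ 393.3 m/s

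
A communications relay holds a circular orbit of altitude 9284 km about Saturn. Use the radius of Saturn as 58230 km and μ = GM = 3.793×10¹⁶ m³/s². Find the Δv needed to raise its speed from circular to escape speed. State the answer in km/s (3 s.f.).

r = 58230 + 9284 = 67514 km = 6.7514×10⁷ m.
Circular speed v_c = √(μ/r) = 23700 m/s.
Escape speed v_esc = √(2μ/r) = √2 × v_c = 33520 m/s.
Δv = v_esc − v_c = 9818 m/s = 9.818 km/s.

Δv ≈ 9.82 km/s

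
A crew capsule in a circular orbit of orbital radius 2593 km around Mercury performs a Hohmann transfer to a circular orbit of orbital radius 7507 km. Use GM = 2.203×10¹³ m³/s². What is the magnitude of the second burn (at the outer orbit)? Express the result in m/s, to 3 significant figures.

Δv ≈ 486 m/s

r₁ = 2593 km = 2.593×10⁶ m.
r₂ = 7507 km = 7.507×10⁶ m.
Transfer ellipse a_t = (r₁ + r₂)/2 = 5.050×10⁶ m.
At r₁: circular v_c1 = √(μ/r₁) = 2915 m/s; transfer-periherm v_p = √[μ(2/r₁ − 1/a_t)] = 3554 m/s.
At r₂: circular v_c2 = √(μ/r₂) = 1713 m/s; transfer-apoherm v_a = √[μ(2/r₂ − 1/a_t)] = 1228 m/s.
Δv₂ = v_c2 − v_a = 485.5 m/s.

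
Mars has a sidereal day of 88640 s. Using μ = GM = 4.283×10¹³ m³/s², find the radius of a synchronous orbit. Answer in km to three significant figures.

r_sync ≈ 20400 km

A synchronous orbit has period T, so by Kepler's third law a = (μT²/4π²)^(1/3).
μT²/4π² = 4.283×10¹³ × (8.864×10⁴)² / 39.48 = 8.524×10²¹ m³.
a = 2.043×10⁷ m = 20428 km.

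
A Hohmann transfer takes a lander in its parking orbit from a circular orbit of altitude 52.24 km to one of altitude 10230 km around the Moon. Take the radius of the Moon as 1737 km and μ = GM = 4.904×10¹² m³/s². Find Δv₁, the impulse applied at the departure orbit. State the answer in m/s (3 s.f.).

r₁ = 1737 + 52.24 = 1789.2 km = 1.7892×10⁶ m.
r₂ = 1737 + 10230 = 11967 km = 1.1967×10⁷ m.
Transfer ellipse a_t = (r₁ + r₂)/2 = 6.878×10⁶ m.
At r₁: circular v_c1 = √(μ/r₁) = 1656 m/s; transfer-perilune v_p = √[μ(2/r₁ − 1/a_t)] = 2184 m/s.
Δv₁ = v_p − v_c1 = 528.2 m/s.

Δv ≈ 528 m/s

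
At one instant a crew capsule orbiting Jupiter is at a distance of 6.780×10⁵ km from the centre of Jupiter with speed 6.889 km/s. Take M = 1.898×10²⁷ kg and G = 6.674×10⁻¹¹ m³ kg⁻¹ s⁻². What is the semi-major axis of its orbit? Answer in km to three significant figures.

μ = GM = 6.674×10⁻¹¹ × 1.898×10²⁷ = 1.267×10¹⁷ m³/s².
r = 6.780×10⁸ m.
Vis-viva rearranged: 1/a = 2/r − v²/μ = 2.950×10⁻⁹ − 3.747×10⁻¹⁰ = 2.575×10⁻⁹ m⁻¹.
a = 3.883×10⁸ m = 3.8832×10⁵ km.

a ≈ 3.88×10⁵ km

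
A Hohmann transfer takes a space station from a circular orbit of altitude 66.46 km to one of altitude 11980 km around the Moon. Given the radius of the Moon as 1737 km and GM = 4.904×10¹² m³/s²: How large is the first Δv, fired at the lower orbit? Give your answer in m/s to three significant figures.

Δv ≈ 543 m/s

r₁ = 1737 + 66.46 = 1803.5 km = 1.8035×10⁶ m.
r₂ = 1737 + 11980 = 13717 km = 1.3717×10⁷ m.
Transfer ellipse a_t = (r₁ + r₂)/2 = 7.760×10⁶ m.
At r₁: circular v_c1 = √(μ/r₁) = 1649 m/s; transfer-perilune v_p = √[μ(2/r₁ − 1/a_t)] = 2192 m/s.
Δv₁ = v_p − v_c1 = 543.4 m/s.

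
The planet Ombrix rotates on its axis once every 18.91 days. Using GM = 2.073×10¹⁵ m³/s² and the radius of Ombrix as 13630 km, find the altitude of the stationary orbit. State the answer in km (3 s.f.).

T = 18.91 days = 1.634×10⁶ s.
A synchronous orbit has period T, so by Kepler's third law a = (μT²/4π²)^(1/3).
μT²/4π² = 2.073×10¹⁵ × (1.634×10⁶)² / 39.48 = 1.402×10²⁶ m³.
a = 5.195×10⁸ m = 5.1946×10⁵ km.
Altitude h = a − R = 5.1946×10⁵ − 13630 = 5.0583×10⁵ km.

h_sync ≈ 5.06×10⁵ km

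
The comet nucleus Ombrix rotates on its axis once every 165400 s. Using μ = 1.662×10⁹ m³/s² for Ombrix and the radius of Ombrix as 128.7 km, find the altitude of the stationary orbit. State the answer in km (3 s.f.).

h_sync ≈ 920 km

A synchronous orbit has period T, so by Kepler's third law a = (μT²/4π²)^(1/3).
μT²/4π² = 1.662×10⁹ × (1.654×10⁵)² / 39.48 = 1.152×10¹⁸ m³.
a = 1.048×10⁶ m = 1048.2 km.
Altitude h = a − R = 1048.2 − 128.7 = 919.51 km.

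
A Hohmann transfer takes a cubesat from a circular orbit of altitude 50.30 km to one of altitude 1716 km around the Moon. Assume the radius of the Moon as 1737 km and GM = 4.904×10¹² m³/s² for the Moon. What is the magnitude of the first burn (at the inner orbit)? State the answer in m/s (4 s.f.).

Δv ≈ 245.1 m/s

r₁ = 1737 + 50.30 = 1787.3 km = 1.7873×10⁶ m.
r₂ = 1737 + 1716 = 3453.0 km = 3.4530×10⁶ m.
Transfer ellipse a_t = (r₁ + r₂)/2 = 2.620×10⁶ m.
At r₁: circular v_c1 = √(μ/r₁) = 1656 m/s; transfer-perilune v_p = √[μ(2/r₁ − 1/a_t)] = 1902 m/s.
Δv₁ = v_p − v_c1 = 245.1 m/s.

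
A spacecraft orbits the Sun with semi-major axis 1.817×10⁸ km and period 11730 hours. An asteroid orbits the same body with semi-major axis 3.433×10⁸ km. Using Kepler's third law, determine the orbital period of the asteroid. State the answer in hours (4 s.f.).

T₂ ≈ 30460 hours

Kepler's third law: T² ∝ a³, so T₂ = T₁ (a₂/a₁)^(3/2).
a₂/a₁ = 1.889, (a₂/a₁)^(3/2) = 2.597.
T₂ = 11730 × 2.597 = 30460 hours.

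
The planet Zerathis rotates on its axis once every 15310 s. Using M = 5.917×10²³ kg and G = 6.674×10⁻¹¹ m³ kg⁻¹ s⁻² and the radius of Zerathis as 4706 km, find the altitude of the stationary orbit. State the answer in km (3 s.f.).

h_sync ≈ 1460 km

μ = GM = 6.674×10⁻¹¹ × 5.917×10²³ = 3.949×10¹³ m³/s².
A synchronous orbit has period T, so by Kepler's third law a = (μT²/4π²)^(1/3).
μT²/4π² = 3.949×10¹³ × (1.531×10⁴)² / 39.48 = 2.345×10²⁰ m³.
a = 6.166×10⁶ m = 6166.3 km.
Altitude h = a − R = 6166.3 − 4706 = 1460.3 km.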